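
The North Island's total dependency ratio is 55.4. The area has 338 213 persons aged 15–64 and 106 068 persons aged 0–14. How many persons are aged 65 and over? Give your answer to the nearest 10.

Aged 65 and over: 81 300

Total dependency ratio = (youth + elderly) / working-age × 100
55.4 = (106 068 + E) / 338 213 × 100
⇒ 81 300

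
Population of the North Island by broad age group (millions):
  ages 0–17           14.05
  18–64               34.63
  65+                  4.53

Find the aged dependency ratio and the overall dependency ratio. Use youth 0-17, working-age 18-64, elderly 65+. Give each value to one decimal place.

Old-age dependency ratio = 4.53 / 34.63 × 100 = 13.1
Total dependency ratio = (14.05 + 4.53) / 34.63 × 100 = 18.58 / 34.63 × 100 = 53.7

Old-age dependency ratio: 13.1
Total dependency ratio: 53.7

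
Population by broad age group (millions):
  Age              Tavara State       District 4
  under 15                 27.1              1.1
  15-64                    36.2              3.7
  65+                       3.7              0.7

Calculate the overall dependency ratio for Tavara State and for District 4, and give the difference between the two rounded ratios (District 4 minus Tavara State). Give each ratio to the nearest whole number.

Tavara State: 85
District 4: 49
Difference: -36

Tavara State: (27.1 + 3.7) / 36.2 × 100 = 30.8 / 36.2 × 100 = 85
District 4: (1.1 + 0.7) / 3.7 × 100 = 1.8 / 3.7 × 100 = 49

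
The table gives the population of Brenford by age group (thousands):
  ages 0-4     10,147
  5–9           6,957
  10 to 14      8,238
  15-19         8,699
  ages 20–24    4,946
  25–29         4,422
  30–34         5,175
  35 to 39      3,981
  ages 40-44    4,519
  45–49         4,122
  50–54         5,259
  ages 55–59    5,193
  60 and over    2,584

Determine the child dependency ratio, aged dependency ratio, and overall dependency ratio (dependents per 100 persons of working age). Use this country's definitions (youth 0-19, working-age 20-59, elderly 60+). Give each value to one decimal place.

0–19: 10,147 + 6,957 + 8,238 + 8,699 = 34,041
20–59: 4,946 + 4,422 + 5,175 + 3,981 + 4,519 + 4,122 + 5,259 + 5,193 = 37,617
60+: 2,584
Youth dependency ratio = 34,041 / 37,617 × 100 = 90.5
Old-age dependency ratio = 2,584 / 37,617 × 100 = 6.9
Total dependency ratio = (34,041 + 2,584) / 37,617 × 100 = 36,625 / 37,617 × 100 = 97.4

Youth dependency ratio: 90.5
Old-age dependency ratio: 6.9
Total dependency ratio: 97.4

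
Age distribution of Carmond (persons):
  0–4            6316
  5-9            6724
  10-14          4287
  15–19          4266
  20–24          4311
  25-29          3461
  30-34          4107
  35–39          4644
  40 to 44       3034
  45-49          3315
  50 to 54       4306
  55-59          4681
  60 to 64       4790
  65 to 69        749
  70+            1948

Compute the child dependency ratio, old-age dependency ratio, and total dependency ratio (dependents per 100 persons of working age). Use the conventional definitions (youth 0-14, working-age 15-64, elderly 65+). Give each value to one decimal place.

0–14: 6316 + 6724 + 4287 = 17327
15–64: 4266 + 4311 + 3461 + 4107 + 4644 + 3034 + 3315 + 4306 + 4681 + 4790 = 40915
65+: 749 + 1948 = 2697
Youth dependency ratio = 17327 / 40915 × 100 = 42.3
Old-age dependency ratio = 2697 / 40915 × 100 = 6.6
Total dependency ratio = (17327 + 2697) / 40915 × 100 = 20024 / 40915 × 100 = 48.9

Youth dependency ratio: 42.3
Old-age dependency ratio: 6.6
Total dependency ratio: 48.9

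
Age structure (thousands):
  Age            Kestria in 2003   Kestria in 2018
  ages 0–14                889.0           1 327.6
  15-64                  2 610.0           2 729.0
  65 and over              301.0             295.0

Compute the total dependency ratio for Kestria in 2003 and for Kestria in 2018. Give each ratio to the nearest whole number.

Kestria in 2003: (889.0 + 301.0) / 2 610.0 × 100 = 1 190.0 / 2 610.0 × 100 = 46
Kestria in 2018: (1 327.6 + 295.0) / 2 729.0 × 100 = 1 622.6 / 2 729.0 × 100 = 59

Kestria in 2003: 46
Kestria in 2018: 59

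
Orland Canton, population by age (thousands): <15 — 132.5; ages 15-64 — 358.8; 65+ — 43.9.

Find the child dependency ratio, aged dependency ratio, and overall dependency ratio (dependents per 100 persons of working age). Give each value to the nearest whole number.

Youth dependency ratio = 132.5 / 358.8 × 100 = 37
Old-age dependency ratio = 43.9 / 358.8 × 100 = 12
Total dependency ratio = (132.5 + 43.9) / 358.8 × 100 = 176.4 / 358.8 × 100 = 49

Youth dependency ratio: 37
Old-age dependency ratio: 12
Total dependency ratio: 49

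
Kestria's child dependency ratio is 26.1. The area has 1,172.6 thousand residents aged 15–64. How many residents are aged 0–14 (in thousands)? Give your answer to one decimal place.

Youth dependency ratio = youth / working-age × 100
26.1 = Y / 1,172.6 × 100
⇒ 306.0

Aged 0–14: 306.0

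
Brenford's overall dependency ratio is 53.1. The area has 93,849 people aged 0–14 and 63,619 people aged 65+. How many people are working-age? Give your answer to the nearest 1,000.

Working-age: 297,000

Total dependency ratio = (youth + elderly) / working-age × 100
53.1 = (93,849 + 63,619) / W × 100
⇒ 297,000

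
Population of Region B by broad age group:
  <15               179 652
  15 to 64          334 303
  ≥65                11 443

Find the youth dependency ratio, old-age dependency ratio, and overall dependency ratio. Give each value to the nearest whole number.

Youth dependency ratio: 54
Old-age dependency ratio: 3
Total dependency ratio: 57

Youth dependency ratio = 179 652 / 334 303 × 100 = 54
Old-age dependency ratio = 11 443 / 334 303 × 100 = 3
Total dependency ratio = (179 652 + 11 443) / 334 303 × 100 = 191 095 / 334 303 × 100 = 57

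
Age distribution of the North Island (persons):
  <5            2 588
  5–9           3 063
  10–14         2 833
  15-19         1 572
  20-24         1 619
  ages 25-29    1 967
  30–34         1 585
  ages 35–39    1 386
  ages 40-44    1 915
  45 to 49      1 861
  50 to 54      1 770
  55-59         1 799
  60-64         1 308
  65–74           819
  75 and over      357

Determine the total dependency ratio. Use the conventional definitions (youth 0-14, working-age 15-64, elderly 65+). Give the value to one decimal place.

Total dependency ratio: 57.6

0–14: 2 588 + 3 063 + 2 833 = 8 484
15–64: 1 572 + 1 619 + 1 967 + 1 585 + 1 386 + 1 915 + 1 861 + 1 770 + 1 799 + 1 308 = 16 782
65+: 819 + 357 = 1 176
Total dependency ratio = (8 484 + 1 176) / 16 782 × 100 = 9 660 / 16 782 × 100 = 57.6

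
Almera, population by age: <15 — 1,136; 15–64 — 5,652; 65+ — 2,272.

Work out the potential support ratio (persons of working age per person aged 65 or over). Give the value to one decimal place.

Potential support ratio: 2.5

Potential support ratio = 5,652 / 2,272 = 2.5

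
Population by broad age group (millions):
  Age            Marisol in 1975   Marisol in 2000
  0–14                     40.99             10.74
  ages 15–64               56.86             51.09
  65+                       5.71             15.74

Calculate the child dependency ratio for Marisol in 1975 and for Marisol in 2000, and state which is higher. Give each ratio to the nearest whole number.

Marisol in 1975: 72
Marisol in 2000: 21
Higher: Marisol in 1975

Marisol in 1975: 40.99 / 56.86 × 100 = 72
Marisol in 2000: 10.74 / 51.09 × 100 = 21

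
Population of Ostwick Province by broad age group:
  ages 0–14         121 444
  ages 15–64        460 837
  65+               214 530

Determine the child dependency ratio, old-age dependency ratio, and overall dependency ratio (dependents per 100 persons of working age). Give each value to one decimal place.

Youth dependency ratio: 26.4
Old-age dependency ratio: 46.6
Total dependency ratio: 72.9

Youth dependency ratio = 121 444 / 460 837 × 100 = 26.4
Old-age dependency ratio = 214 530 / 460 837 × 100 = 46.6
Total dependency ratio = (121 444 + 214 530) / 460 837 × 100 = 335 974 / 460 837 × 100 = 72.9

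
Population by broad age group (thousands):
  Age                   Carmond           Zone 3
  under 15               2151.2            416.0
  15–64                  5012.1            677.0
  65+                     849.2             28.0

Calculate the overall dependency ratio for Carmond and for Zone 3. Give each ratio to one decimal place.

Carmond: 59.9
Zone 3: 65.6

Carmond: (2151.2 + 849.2) / 5012.1 × 100 = 3000.4 / 5012.1 × 100 = 59.9
Zone 3: (416.0 + 28.0) / 677.0 × 100 = 444.0 / 677.0 × 100 = 65.6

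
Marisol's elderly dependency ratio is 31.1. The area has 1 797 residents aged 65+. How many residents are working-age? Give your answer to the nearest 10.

Old-age dependency ratio = elderly / working-age × 100
31.1 = 1 797 / W × 100
⇒ 5 780

Working-age: 5 780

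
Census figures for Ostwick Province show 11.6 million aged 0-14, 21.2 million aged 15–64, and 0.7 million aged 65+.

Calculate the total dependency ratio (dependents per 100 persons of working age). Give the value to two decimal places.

Total dependency ratio = (11.6 + 0.7) / 21.2 × 100 = 12.3 / 21.2 × 100 = 58.02

Total dependency ratio: 58.02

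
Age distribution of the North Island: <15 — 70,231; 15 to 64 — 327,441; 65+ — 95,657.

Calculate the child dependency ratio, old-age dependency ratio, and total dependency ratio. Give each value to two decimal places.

Youth dependency ratio = 70,231 / 327,441 × 100 = 21.45
Old-age dependency ratio = 95,657 / 327,441 × 100 = 29.21
Total dependency ratio = (70,231 + 95,657) / 327,441 × 100 = 165,888 / 327,441 × 100 = 50.66

Youth dependency ratio: 21.45
Old-age dependency ratio: 29.21
Total dependency ratio: 50.66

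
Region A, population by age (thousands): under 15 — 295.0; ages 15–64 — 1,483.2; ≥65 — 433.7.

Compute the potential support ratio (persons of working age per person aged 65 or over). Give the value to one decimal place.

Potential support ratio: 3.4

Potential support ratio = 1,483.2 / 433.7 = 3.4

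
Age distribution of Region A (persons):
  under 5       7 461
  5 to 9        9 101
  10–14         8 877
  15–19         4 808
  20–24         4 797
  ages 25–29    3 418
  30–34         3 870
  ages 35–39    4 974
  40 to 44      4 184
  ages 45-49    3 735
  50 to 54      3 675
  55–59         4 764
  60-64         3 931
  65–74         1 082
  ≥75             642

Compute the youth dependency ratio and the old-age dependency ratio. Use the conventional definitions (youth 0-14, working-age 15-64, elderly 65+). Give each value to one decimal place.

Youth dependency ratio: 60.3
Old-age dependency ratio: 4.1

0–14: 7 461 + 9 101 + 8 877 = 25 439
15–64: 4 808 + 4 797 + 3 418 + 3 870 + 4 974 + 4 184 + 3 735 + 3 675 + 4 764 + 3 931 = 42 156
65+: 1 082 + 642 = 1 724
Youth dependency ratio = 25 439 / 42 156 × 100 = 60.3
Old-age dependency ratio = 1 724 / 42 156 × 100 = 4.1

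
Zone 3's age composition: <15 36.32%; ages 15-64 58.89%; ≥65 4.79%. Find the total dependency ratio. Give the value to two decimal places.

Total dependency ratio: 69.81

Total dependency ratio = (36.32 + 4.79) / 58.89 × 100 = 41.11 / 58.89 × 100 = 69.81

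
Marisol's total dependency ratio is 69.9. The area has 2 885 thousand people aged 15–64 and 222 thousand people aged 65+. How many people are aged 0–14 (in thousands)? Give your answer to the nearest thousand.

Total dependency ratio = (youth + elderly) / working-age × 100
69.9 = (Y + 222) / 2 885 × 100
⇒ 1 795

Aged 0–14: 1 795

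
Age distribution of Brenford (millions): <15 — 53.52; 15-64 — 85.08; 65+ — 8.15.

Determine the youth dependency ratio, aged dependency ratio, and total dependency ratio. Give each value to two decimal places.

Youth dependency ratio: 62.91
Old-age dependency ratio: 9.58
Total dependency ratio: 72.48

Youth dependency ratio = 53.52 / 85.08 × 100 = 62.91
Old-age dependency ratio = 8.15 / 85.08 × 100 = 9.58
Total dependency ratio = (53.52 + 8.15) / 85.08 × 100 = 61.67 / 85.08 × 100 = 72.48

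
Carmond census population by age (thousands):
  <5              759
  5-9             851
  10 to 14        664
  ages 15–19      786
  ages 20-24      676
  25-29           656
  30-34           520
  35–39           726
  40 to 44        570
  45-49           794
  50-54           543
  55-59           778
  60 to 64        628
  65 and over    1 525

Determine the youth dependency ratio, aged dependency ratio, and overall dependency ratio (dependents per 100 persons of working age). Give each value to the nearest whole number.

Youth dependency ratio: 34
Old-age dependency ratio: 23
Total dependency ratio: 57

0–14: 759 + 851 + 664 = 2 274
15–64: 786 + 676 + 656 + 520 + 726 + 570 + 794 + 543 + 778 + 628 = 6 677
65+: 1 525
Youth dependency ratio = 2 274 / 6 677 × 100 = 34
Old-age dependency ratio = 1 525 / 6 677 × 100 = 23
Total dependency ratio = (2 274 + 1 525) / 6 677 × 100 = 3 799 / 6 677 × 100 = 57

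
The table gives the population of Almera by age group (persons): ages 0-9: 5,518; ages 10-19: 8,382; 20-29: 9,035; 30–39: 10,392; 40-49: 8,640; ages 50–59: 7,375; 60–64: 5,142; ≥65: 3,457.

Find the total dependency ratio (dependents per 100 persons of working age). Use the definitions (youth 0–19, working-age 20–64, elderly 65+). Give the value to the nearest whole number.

0–19: 5,518 + 8,382 = 13,900
20–64: 9,035 + 10,392 + 8,640 + 7,375 + 5,142 = 40,584
65+: 3,457
Total dependency ratio = (13,900 + 3,457) / 40,584 × 100 = 17,357 / 40,584 × 100 = 43

Total dependency ratio: 43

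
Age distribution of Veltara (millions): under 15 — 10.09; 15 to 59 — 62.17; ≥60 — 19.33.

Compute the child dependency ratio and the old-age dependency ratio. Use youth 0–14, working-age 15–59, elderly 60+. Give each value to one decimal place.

Youth dependency ratio: 16.2
Old-age dependency ratio: 31.1

Youth dependency ratio = 10.09 / 62.17 × 100 = 16.2
Old-age dependency ratio = 19.33 / 62.17 × 100 = 31.1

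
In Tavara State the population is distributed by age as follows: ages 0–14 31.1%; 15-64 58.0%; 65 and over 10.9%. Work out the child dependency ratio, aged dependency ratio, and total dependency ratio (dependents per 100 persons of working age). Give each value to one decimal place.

Youth dependency ratio: 53.6
Old-age dependency ratio: 18.8
Total dependency ratio: 72.4

Youth dependency ratio = 31.1 / 58.0 × 100 = 53.6
Old-age dependency ratio = 10.9 / 58.0 × 100 = 18.8
Total dependency ratio = (31.1 + 10.9) / 58.0 × 100 = 42.0 / 58.0 × 100 = 72.4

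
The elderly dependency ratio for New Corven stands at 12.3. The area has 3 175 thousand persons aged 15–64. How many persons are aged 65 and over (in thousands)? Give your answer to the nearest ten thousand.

Aged 65 and over: 390

Old-age dependency ratio = elderly / working-age × 100
12.3 = E / 3 175 × 100
⇒ 390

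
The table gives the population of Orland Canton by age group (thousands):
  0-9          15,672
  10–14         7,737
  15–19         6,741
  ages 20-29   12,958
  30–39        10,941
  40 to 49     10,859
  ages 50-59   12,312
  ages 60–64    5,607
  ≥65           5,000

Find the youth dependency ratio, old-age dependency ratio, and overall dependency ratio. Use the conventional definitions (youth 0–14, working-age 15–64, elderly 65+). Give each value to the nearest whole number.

Youth dependency ratio: 39
Old-age dependency ratio: 8
Total dependency ratio: 48

0–14: 15,672 + 7,737 = 23,409
15–64: 6,741 + 12,958 + 10,941 + 10,859 + 12,312 + 5,607 = 59,418
65+: 5,000
Youth dependency ratio = 23,409 / 59,418 × 100 = 39
Old-age dependency ratio = 5,000 / 59,418 × 100 = 8
Total dependency ratio = (23,409 + 5,000) / 59,418 × 100 = 28,409 / 59,418 × 100 = 48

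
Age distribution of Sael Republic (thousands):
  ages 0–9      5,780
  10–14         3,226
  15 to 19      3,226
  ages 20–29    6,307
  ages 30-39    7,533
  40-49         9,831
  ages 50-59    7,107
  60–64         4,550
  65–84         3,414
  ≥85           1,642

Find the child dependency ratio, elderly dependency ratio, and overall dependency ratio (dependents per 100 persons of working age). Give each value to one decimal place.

Youth dependency ratio: 23.4
Old-age dependency ratio: 13.1
Total dependency ratio: 36.5

0–14: 5,780 + 3,226 = 9,006
15–64: 3,226 + 6,307 + 7,533 + 9,831 + 7,107 + 4,550 = 38,554
65+: 3,414 + 1,642 = 5,056
Youth dependency ratio = 9,006 / 38,554 × 100 = 23.4
Old-age dependency ratio = 5,056 / 38,554 × 100 = 13.1
Total dependency ratio = (9,006 + 5,056) / 38,554 × 100 = 14,062 / 38,554 × 100 = 36.5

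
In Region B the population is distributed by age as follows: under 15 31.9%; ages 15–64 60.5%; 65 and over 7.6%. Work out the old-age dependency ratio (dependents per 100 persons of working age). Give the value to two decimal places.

Old-age dependency ratio = 7.6 / 60.5 × 100 = 12.56

Old-age dependency ratio: 12.56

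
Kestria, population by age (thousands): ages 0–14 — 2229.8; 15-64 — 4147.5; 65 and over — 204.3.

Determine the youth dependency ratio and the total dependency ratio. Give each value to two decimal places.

Youth dependency ratio = 2229.8 / 4147.5 × 100 = 53.76
Total dependency ratio = (2229.8 + 204.3) / 4147.5 × 100 = 2434.1 / 4147.5 × 100 = 58.69

Youth dependency ratio: 53.76
Total dependency ratio: 58.69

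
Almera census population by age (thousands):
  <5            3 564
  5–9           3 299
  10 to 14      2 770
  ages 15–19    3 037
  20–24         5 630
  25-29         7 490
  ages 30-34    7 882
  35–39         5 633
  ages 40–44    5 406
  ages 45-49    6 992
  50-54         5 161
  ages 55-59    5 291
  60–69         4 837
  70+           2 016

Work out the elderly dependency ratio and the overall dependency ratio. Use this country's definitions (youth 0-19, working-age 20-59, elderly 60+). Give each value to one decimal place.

Old-age dependency ratio: 13.8
Total dependency ratio: 39.5

0–19: 3 564 + 3 299 + 2 770 + 3 037 = 12 670
20–59: 5 630 + 7 490 + 7 882 + 5 633 + 5 406 + 6 992 + 5 161 + 5 291 = 49 485
60+: 4 837 + 2 016 = 6 853
Old-age dependency ratio = 6 853 / 49 485 × 100 = 13.8
Total dependency ratio = (12 670 + 6 853) / 49 485 × 100 = 19 523 / 49 485 × 100 = 39.5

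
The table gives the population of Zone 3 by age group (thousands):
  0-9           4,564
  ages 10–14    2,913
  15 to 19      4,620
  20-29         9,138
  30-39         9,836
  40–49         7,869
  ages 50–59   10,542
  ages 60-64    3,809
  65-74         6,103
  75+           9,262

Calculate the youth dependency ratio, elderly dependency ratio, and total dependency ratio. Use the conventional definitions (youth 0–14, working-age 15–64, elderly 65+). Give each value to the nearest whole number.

Youth dependency ratio: 16
Old-age dependency ratio: 34
Total dependency ratio: 50

0–14: 4,564 + 2,913 = 7,477
15–64: 4,620 + 9,138 + 9,836 + 7,869 + 10,542 + 3,809 = 45,814
65+: 6,103 + 9,262 = 15,365
Youth dependency ratio = 7,477 / 45,814 × 100 = 16
Old-age dependency ratio = 15,365 / 45,814 × 100 = 34
Total dependency ratio = (7,477 + 15,365) / 45,814 × 100 = 22,842 / 45,814 × 100 = 50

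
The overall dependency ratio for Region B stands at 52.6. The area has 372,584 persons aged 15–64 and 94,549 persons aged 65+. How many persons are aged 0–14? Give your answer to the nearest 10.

Total dependency ratio = (youth + elderly) / working-age × 100
52.6 = (Y + 94,549) / 372,584 × 100
⇒ 101,430

Aged 0–14: 101,430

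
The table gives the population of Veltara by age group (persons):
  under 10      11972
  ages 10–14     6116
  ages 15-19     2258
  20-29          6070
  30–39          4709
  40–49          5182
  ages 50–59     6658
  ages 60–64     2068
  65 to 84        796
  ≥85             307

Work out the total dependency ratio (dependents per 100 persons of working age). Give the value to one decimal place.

Total dependency ratio: 71.2

0–14: 11972 + 6116 = 18088
15–64: 2258 + 6070 + 4709 + 5182 + 6658 + 2068 = 26945
65+: 796 + 307 = 1103
Total dependency ratio = (18088 + 1103) / 26945 × 100 = 19191 / 26945 × 100 = 71.2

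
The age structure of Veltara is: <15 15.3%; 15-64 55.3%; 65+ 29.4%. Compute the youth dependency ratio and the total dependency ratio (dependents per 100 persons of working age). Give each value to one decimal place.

Youth dependency ratio = 15.3 / 55.3 × 100 = 27.7
Total dependency ratio = (15.3 + 29.4) / 55.3 × 100 = 44.7 / 55.3 × 100 = 80.8

Youth dependency ratio: 27.7
Total dependency ratio: 80.8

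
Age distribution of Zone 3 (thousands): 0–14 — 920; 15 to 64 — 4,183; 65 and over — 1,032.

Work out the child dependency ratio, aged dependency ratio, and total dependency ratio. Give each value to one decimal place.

Youth dependency ratio: 22.0
Old-age dependency ratio: 24.7
Total dependency ratio: 46.7

Youth dependency ratio = 920 / 4,183 × 100 = 22.0
Old-age dependency ratio = 1,032 / 4,183 × 100 = 24.7
Total dependency ratio = (920 + 1,032) / 4,183 × 100 = 1,952 / 4,183 × 100 = 46.7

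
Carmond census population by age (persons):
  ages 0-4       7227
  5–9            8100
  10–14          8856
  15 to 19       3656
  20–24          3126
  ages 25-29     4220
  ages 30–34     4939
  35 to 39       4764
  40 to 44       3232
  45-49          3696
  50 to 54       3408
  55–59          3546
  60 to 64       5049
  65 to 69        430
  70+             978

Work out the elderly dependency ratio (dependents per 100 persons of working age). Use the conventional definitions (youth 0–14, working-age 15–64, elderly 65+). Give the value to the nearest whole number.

0–14: 7227 + 8100 + 8856 = 24183
15–64: 3656 + 3126 + 4220 + 4939 + 4764 + 3232 + 3696 + 3408 + 3546 + 5049 = 39636
65+: 430 + 978 = 1408
Old-age dependency ratio = 1408 / 39636 × 100 = 4

Old-age dependency ratio: 4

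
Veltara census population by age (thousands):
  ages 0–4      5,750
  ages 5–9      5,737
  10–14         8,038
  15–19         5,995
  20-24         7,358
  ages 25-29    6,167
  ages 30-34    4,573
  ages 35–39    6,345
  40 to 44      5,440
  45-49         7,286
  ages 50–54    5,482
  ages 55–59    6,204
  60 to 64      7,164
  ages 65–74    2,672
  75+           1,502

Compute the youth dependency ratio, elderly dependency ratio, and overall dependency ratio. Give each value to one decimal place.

0–14: 5,750 + 5,737 + 8,038 = 19,525
15–64: 5,995 + 7,358 + 6,167 + 4,573 + 6,345 + 5,440 + 7,286 + 5,482 + 6,204 + 7,164 = 62,014
65+: 2,672 + 1,502 = 4,174
Youth dependency ratio = 19,525 / 62,014 × 100 = 31.5
Old-age dependency ratio = 4,174 / 62,014 × 100 = 6.7
Total dependency ratio = (19,525 + 4,174) / 62,014 × 100 = 23,699 / 62,014 × 100 = 38.2

Youth dependency ratio: 31.5
Old-age dependency ratio: 6.7
Total dependency ratio: 38.2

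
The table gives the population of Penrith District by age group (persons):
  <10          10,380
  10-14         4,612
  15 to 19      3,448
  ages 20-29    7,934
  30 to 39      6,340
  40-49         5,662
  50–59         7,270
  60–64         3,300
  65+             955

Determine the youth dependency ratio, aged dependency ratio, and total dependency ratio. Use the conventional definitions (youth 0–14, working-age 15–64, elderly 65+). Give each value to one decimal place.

0–14: 10,380 + 4,612 = 14,992
15–64: 3,448 + 7,934 + 6,340 + 5,662 + 7,270 + 3,300 = 33,954
65+: 955
Youth dependency ratio = 14,992 / 33,954 × 100 = 44.2
Old-age dependency ratio = 955 / 33,954 × 100 = 2.8
Total dependency ratio = (14,992 + 955) / 33,954 × 100 = 15,947 / 33,954 × 100 = 47.0

Youth dependency ratio: 44.2
Old-age dependency ratio: 2.8
Total dependency ratio: 47.0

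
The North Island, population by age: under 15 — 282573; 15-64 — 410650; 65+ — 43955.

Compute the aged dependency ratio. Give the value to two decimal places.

Old-age dependency ratio = 43955 / 410650 × 100 = 10.70

Old-age dependency ratio: 10.70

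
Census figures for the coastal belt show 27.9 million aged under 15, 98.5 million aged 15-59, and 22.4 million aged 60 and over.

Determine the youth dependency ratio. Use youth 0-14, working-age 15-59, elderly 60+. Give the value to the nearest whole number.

Youth dependency ratio = 27.9 / 98.5 × 100 = 28

Youth dependency ratio: 28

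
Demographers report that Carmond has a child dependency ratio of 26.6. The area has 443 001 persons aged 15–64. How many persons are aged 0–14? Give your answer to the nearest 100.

Youth dependency ratio = youth / working-age × 100
26.6 = Y / 443 001 × 100
⇒ 117 800

Aged 0–14: 117 800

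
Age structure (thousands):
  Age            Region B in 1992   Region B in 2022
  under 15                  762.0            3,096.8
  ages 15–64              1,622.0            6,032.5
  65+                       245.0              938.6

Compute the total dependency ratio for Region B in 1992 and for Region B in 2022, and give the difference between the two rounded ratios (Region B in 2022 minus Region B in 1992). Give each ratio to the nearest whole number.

Region B in 1992: 62
Region B in 2022: 67
Difference: +5

Region B in 1992: (762.0 + 245.0) / 1,622.0 × 100 = 1,007.0 / 1,622.0 × 100 = 62
Region B in 2022: (3,096.8 + 938.6) / 6,032.5 × 100 = 4,035.4 / 6,032.5 × 100 = 67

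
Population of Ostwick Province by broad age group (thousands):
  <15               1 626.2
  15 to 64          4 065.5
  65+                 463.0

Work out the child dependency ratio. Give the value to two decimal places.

Youth dependency ratio = 1 626.2 / 4 065.5 × 100 = 40.00

Youth dependency ratio: 40.00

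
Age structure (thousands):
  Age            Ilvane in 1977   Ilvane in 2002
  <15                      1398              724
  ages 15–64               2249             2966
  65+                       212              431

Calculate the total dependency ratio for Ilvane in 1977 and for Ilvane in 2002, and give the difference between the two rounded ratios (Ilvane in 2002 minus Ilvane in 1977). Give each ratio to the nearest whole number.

Ilvane in 1977: (1398 + 212) / 2249 × 100 = 1610 / 2249 × 100 = 72
Ilvane in 2002: (724 + 431) / 2966 × 100 = 1155 / 2966 × 100 = 39

Ilvane in 1977: 72
Ilvane in 2002: 39
Difference: -33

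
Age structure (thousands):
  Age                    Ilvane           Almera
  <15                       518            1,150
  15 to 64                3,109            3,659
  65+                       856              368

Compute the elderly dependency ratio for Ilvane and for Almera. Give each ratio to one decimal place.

Ilvane: 856 / 3,109 × 100 = 27.5
Almera: 368 / 3,659 × 100 = 10.1

Ilvane: 27.5
Almera: 10.1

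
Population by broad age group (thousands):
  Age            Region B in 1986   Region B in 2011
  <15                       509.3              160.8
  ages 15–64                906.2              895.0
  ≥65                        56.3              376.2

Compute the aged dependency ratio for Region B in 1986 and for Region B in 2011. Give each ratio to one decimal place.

Region B in 1986: 56.3 / 906.2 × 100 = 6.2
Region B in 2011: 376.2 / 895.0 × 100 = 42.0

Region B in 1986: 6.2
Region B in 2011: 42.0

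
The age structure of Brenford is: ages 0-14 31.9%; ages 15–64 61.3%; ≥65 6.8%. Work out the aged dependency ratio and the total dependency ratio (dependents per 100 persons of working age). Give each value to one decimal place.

Old-age dependency ratio: 11.1
Total dependency ratio: 63.1

Old-age dependency ratio = 6.8 / 61.3 × 100 = 11.1
Total dependency ratio = (31.9 + 6.8) / 61.3 × 100 = 38.7 / 61.3 × 100 = 63.1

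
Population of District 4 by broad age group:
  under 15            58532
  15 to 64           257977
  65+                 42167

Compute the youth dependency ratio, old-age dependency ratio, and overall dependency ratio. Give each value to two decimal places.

Youth dependency ratio = 58532 / 257977 × 100 = 22.69
Old-age dependency ratio = 42167 / 257977 × 100 = 16.35
Total dependency ratio = (58532 + 42167) / 257977 × 100 = 100699 / 257977 × 100 = 39.03

Youth dependency ratio: 22.69
Old-age dependency ratio: 16.35
Total dependency ratio: 39.03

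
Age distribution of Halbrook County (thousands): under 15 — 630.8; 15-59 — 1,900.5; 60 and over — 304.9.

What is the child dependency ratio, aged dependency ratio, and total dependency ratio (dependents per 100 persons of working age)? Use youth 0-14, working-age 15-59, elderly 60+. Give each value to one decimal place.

Youth dependency ratio: 33.2
Old-age dependency ratio: 16.0
Total dependency ratio: 49.2

Youth dependency ratio = 630.8 / 1,900.5 × 100 = 33.2
Old-age dependency ratio = 304.9 / 1,900.5 × 100 = 16.0
Total dependency ratio = (630.8 + 304.9) / 1,900.5 × 100 = 935.7 / 1,900.5 × 100 = 49.2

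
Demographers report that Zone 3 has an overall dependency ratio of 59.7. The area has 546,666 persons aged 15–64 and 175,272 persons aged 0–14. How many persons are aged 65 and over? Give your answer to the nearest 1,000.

Total dependency ratio = (youth + elderly) / working-age × 100
59.7 = (175,272 + E) / 546,666 × 100
⇒ 151,000

Aged 65 and over: 151,000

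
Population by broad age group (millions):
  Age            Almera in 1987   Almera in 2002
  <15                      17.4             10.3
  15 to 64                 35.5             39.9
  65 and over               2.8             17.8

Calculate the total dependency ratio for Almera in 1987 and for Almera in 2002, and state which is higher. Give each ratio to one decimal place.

Almera in 1987: (17.4 + 2.8) / 35.5 × 100 = 20.2 / 35.5 × 100 = 56.9
Almera in 2002: (10.3 + 17.8) / 39.9 × 100 = 28.1 / 39.9 × 100 = 70.4

Almera in 1987: 56.9
Almera in 2002: 70.4
Higher: Almera in 2002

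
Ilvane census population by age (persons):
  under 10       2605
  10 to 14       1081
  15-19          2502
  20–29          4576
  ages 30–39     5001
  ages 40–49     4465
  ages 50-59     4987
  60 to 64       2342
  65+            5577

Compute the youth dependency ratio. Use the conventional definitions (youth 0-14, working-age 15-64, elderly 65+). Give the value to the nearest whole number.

Youth dependency ratio: 15

0–14: 2605 + 1081 = 3686
15–64: 2502 + 4576 + 5001 + 4465 + 4987 + 2342 = 23873
65+: 5577
Youth dependency ratio = 3686 / 23873 × 100 = 15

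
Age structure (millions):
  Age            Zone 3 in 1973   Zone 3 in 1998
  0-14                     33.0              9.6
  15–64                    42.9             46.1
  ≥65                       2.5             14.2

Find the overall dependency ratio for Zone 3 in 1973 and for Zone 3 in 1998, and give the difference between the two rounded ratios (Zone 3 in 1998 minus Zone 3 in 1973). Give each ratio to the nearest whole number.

Zone 3 in 1973: 83
Zone 3 in 1998: 52
Difference: -31

Zone 3 in 1973: (33.0 + 2.5) / 42.9 × 100 = 35.5 / 42.9 × 100 = 83
Zone 3 in 1998: (9.6 + 14.2) / 46.1 × 100 = 23.8 / 46.1 × 100 = 52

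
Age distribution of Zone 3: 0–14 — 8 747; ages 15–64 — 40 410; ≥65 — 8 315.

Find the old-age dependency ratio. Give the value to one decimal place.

Old-age dependency ratio = 8 315 / 40 410 × 100 = 20.6

Old-age dependency ratio: 20.6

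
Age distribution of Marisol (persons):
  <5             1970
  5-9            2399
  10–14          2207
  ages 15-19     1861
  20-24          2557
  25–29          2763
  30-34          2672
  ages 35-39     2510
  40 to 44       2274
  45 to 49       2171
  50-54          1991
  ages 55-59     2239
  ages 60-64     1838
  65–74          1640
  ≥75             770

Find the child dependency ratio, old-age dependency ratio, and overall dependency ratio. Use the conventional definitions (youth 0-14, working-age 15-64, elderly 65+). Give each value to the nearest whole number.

0–14: 1970 + 2399 + 2207 = 6576
15–64: 1861 + 2557 + 2763 + 2672 + 2510 + 2274 + 2171 + 1991 + 2239 + 1838 = 22876
65+: 1640 + 770 = 2410
Youth dependency ratio = 6576 / 22876 × 100 = 29
Old-age dependency ratio = 2410 / 22876 × 100 = 11
Total dependency ratio = (6576 + 2410) / 22876 × 100 = 8986 / 22876 × 100 = 39

Youth dependency ratio: 29
Old-age dependency ratio: 11
Total dependency ratio: 39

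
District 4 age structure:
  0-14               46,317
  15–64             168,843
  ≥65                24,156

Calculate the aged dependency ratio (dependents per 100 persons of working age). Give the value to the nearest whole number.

Old-age dependency ratio: 14

Old-age dependency ratio = 24,156 / 168,843 × 100 = 14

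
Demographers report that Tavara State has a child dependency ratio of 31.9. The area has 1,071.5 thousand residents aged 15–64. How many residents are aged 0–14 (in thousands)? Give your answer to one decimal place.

Aged 0–14: 341.8

Youth dependency ratio = youth / working-age × 100
31.9 = Y / 1,071.5 × 100
⇒ 341.8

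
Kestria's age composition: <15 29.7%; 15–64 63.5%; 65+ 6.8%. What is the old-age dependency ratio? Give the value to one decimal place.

Old-age dependency ratio = 6.8 / 63.5 × 100 = 10.7

Old-age dependency ratio: 10.7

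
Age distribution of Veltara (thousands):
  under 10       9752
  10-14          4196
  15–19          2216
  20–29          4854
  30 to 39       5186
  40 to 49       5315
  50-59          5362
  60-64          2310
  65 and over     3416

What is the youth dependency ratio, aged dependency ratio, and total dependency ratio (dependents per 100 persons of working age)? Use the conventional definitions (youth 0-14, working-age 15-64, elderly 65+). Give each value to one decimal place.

Youth dependency ratio: 55.3
Old-age dependency ratio: 13.5
Total dependency ratio: 68.8

0–14: 9752 + 4196 = 13948
15–64: 2216 + 4854 + 5186 + 5315 + 5362 + 2310 = 25243
65+: 3416
Youth dependency ratio = 13948 / 25243 × 100 = 55.3
Old-age dependency ratio = 3416 / 25243 × 100 = 13.5
Total dependency ratio = (13948 + 3416) / 25243 × 100 = 17364 / 25243 × 100 = 68.8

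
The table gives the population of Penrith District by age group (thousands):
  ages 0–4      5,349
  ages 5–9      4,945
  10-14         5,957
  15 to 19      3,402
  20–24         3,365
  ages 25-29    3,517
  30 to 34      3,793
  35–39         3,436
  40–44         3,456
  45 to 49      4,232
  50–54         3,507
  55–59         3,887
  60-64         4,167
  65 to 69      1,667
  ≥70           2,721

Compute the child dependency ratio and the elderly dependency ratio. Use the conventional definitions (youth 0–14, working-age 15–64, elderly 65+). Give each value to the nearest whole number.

0–14: 5,349 + 4,945 + 5,957 = 16,251
15–64: 3,402 + 3,365 + 3,517 + 3,793 + 3,436 + 3,456 + 4,232 + 3,507 + 3,887 + 4,167 = 36,762
65+: 1,667 + 2,721 = 4,388
Youth dependency ratio = 16,251 / 36,762 × 100 = 44
Old-age dependency ratio = 4,388 / 36,762 × 100 = 12

Youth dependency ratio: 44
Old-age dependency ratio: 12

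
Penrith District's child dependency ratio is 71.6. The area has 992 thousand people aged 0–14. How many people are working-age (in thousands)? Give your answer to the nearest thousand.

Working-age: 1,385

Youth dependency ratio = youth / working-age × 100
71.6 = 992 / W × 100
⇒ 1,385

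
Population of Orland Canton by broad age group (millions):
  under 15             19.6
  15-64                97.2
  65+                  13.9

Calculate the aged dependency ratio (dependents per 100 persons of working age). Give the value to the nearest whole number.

Old-age dependency ratio = 13.9 / 97.2 × 100 = 14

Old-age dependency ratio: 14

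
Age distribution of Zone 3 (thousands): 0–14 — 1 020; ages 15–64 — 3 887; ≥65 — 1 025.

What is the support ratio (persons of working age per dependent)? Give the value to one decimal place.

Support ratio = 3 887 / (1 020 + 1 025) = 3 887 / 2 045 = 1.9

Support ratio: 1.9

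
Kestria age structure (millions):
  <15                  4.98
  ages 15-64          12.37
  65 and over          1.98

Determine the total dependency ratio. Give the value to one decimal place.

Total dependency ratio: 56.3

Total dependency ratio = (4.98 + 1.98) / 12.37 × 100 = 6.96 / 12.37 × 100 = 56.3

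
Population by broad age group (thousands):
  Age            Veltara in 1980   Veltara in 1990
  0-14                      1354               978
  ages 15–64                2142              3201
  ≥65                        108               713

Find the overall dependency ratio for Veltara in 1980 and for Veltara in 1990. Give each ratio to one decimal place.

Veltara in 1980: (1354 + 108) / 2142 × 100 = 1462 / 2142 × 100 = 68.3
Veltara in 1990: (978 + 713) / 3201 × 100 = 1691 / 3201 × 100 = 52.8

Veltara in 1980: 68.3
Veltara in 1990: 52.8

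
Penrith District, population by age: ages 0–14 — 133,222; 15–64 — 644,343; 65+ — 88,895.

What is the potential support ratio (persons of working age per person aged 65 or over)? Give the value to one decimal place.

Potential support ratio: 7.2

Potential support ratio = 644,343 / 88,895 = 7.2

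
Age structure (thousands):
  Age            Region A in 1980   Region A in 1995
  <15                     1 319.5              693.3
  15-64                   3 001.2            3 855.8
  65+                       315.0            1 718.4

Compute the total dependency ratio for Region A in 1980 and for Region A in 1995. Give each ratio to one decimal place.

Region A in 1980: (1 319.5 + 315.0) / 3 001.2 × 100 = 1 634.5 / 3 001.2 × 100 = 54.5
Region A in 1995: (693.3 + 1 718.4) / 3 855.8 × 100 = 2 411.7 / 3 855.8 × 100 = 62.5

Region A in 1980: 54.5
Region A in 1995: 62.5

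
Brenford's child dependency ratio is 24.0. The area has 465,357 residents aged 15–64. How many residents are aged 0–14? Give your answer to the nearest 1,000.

Youth dependency ratio = youth / working-age × 100
24.0 = Y / 465,357 × 100
⇒ 112,000

Aged 0–14: 112,000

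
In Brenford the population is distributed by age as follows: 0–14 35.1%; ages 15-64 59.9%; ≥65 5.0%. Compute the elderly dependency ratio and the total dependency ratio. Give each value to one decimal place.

Old-age dependency ratio: 8.3
Total dependency ratio: 66.9

Old-age dependency ratio = 5.0 / 59.9 × 100 = 8.3
Total dependency ratio = (35.1 + 5.0) / 59.9 × 100 = 40.1 / 59.9 × 100 = 66.9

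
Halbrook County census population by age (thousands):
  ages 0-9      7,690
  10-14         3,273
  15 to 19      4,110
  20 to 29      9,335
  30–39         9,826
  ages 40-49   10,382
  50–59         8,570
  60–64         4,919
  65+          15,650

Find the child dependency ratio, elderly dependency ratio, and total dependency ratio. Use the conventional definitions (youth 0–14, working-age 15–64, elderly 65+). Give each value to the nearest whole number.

Youth dependency ratio: 23
Old-age dependency ratio: 33
Total dependency ratio: 56

0–14: 7,690 + 3,273 = 10,963
15–64: 4,110 + 9,335 + 9,826 + 10,382 + 8,570 + 4,919 = 47,142
65+: 15,650
Youth dependency ratio = 10,963 / 47,142 × 100 = 23
Old-age dependency ratio = 15,650 / 47,142 × 100 = 33
Total dependency ratio = (10,963 + 15,650) / 47,142 × 100 = 26,613 / 47,142 × 100 = 56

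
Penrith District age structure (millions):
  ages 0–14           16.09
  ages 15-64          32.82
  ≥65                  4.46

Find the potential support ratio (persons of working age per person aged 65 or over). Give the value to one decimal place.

Potential support ratio = 32.82 / 4.46 = 7.4

Potential support ratio: 7.4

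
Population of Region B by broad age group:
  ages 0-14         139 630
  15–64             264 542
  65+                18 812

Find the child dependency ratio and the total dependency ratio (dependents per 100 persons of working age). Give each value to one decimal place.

Youth dependency ratio = 139 630 / 264 542 × 100 = 52.8
Total dependency ratio = (139 630 + 18 812) / 264 542 × 100 = 158 442 / 264 542 × 100 = 59.9

Youth dependency ratio: 52.8
Total dependency ratio: 59.9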